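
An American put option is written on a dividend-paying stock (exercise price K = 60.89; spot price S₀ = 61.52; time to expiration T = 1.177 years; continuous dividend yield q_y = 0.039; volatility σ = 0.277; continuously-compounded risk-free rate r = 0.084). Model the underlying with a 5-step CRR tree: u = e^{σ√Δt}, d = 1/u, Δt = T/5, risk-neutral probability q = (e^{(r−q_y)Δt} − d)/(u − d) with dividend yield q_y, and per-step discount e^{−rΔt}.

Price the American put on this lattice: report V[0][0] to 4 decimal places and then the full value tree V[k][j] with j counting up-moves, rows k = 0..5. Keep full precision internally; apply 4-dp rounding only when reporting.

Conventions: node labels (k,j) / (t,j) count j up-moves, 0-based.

params: Δt=0.23540 u=1.14384 d=0.87424 q=0.50595 e^(-rΔt)=0.98042
t_5 payoffs: 29.4718 19.7830 7.1065 0.0000 0.0000 0.0000
k=4: node(4,0) S=35.9375 payoff=24.9525 vs cont=24.0887 → 24.9525 [stop]  node(4,1) S=47.0200 payoff=13.8700 vs cont=13.1075 → 13.8700 [stop]  node(4,2) S=61.5200 payoff=0.0000 vs cont=3.4422 → 3.4422 [wait]  node(4,3) S=80.4916 payoff=0.0000 vs cont=0.0000 → 0.0000 [wait]  node(4,4) S=105.3136 payoff=0.0000 vs cont=0.0000 → 0.0000 [wait]
k=3: node(3,0) S=41.1070 payoff=19.7830 vs cont=18.9665 → 19.7830 [stop]  node(3,1) S=53.7835 payoff=7.1065 vs cont=8.4258 → 8.4258 [wait]  node(3,2) S=70.3693 payoff=0.0000 vs cont=1.6673 → 1.6673 [wait]  node(3,3) S=92.0698 payoff=0.0000 vs cont=0.0000 → 0.0000 [wait]
k=2: node(2,0) S=47.0200 payoff=13.8700 vs cont=13.7620 → 13.8700 [stop]  node(2,1) S=61.5200 payoff=0.0000 vs cont=4.9083 → 4.9083 [wait]  node(2,2) S=80.4916 payoff=0.0000 vs cont=0.8076 → 0.8076 [wait]
k=1: node(1,0) S=53.7835 payoff=7.1065 vs cont=9.1530 → 9.1530 [wait]  node(1,1) S=70.3693 payoff=0.0000 vs cont=2.7781 → 2.7781 [wait]
k=0: node(0,0) S=61.5200 payoff=0.0000 vs cont=5.8115 → 5.8115 [wait]

price = 5.8115
tree:
5.8115
9.1530 2.7781
13.8700 4.9083 0.8076
19.7830 8.4258 1.6673 0.0000
24.9525 13.8700 3.4422 0.0000 0.0000
29.4718 19.7830 7.1065 0.0000 0.0000 0.0000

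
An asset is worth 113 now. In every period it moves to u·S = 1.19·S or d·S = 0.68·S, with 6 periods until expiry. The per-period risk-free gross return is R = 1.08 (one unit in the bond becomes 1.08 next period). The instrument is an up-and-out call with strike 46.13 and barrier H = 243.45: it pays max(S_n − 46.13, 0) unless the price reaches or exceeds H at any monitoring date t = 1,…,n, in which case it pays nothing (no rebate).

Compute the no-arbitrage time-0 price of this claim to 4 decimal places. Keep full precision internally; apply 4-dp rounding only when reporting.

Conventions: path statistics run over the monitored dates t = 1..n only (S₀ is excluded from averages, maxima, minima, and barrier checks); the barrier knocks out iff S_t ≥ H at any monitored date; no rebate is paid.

price = 38.2786

Risk-neutral up-probability p* = (R−d)/(u−d) = (1.08−0.68)/(1.19−0.68) = 0.7843; the claim prices as the p*-weighted sum of path payoffs discounted by R^6.
Enumerate all 2^6 = 64 price paths (U = up ×1.19, D = down ×0.68); each path with k up-moves has probability p*^k·(1−p*)^(6−k).
DDDDDD: M=76.8400, payoff=0.0000, prob=0.000101
UDDDDD: M=134.4700, payoff=0.0000, prob=0.000366
DUDDDD: M=91.4396, payoff=0.0000, prob=0.000366
UUDDDD: M=160.0193, payoff=0.0000, prob=0.001331
DDUDDD: M=76.8400, payoff=0.0000, prob=0.000366
UDUDDD: M=134.4700, payoff=0.0000, prob=0.001331
DUUDDD: M=108.8131, payoff=0.0000, prob=0.001331
UUUDDD: M=190.4230, payoff=13.7451, prob=0.004841
DDDUDD: M=76.8400, payoff=0.0000, prob=0.000366
UDDUDD: M=134.4700, payoff=0.0000, prob=0.001331
DUDUDD: M=91.4396, payoff=0.0000, prob=0.001331
UUDUDD: M=160.0193, payoff=13.7451, prob=0.004841
DDUUDD: M=76.8400, payoff=0.0000, prob=0.001331
UDUUDD: M=134.4700, payoff=13.7451, prob=0.004841
DUUUDD: M=129.4876, payoff=13.7451, prob=0.004841
UUUUDD: M=226.6033, payoff=58.6514, prob=0.017604
DDDDUD: M=76.8400, payoff=0.0000, prob=0.000366
UDDDUD: M=134.4700, payoff=0.0000, prob=0.001331
DUDDUD: M=91.4396, payoff=0.0000, prob=0.001331
UUDDUD: M=160.0193, payoff=13.7451, prob=0.004841
DDUDUD: M=76.8400, payoff=0.0000, prob=0.001331
UDUDUD: M=134.4700, payoff=13.7451, prob=0.004841
DUUDUD: M=108.8131, payoff=13.7451, prob=0.004841
UUUDUD: M=190.4230, payoff=58.6514, prob=0.017604
DDDUUD: M=76.8400, payoff=0.0000, prob=0.001331
UDDUUD: M=134.4700, payoff=13.7451, prob=0.004841
DUDUUD: M=91.4396, payoff=13.7451, prob=0.004841
UUDUUD: M=160.0193, payoff=58.6514, prob=0.017604
DDUUUD: M=88.0516, payoff=13.7451, prob=0.004841
UDUUUD: M=154.0903, payoff=58.6514, prob=0.017604
DUUUUD: M=154.0903, payoff=58.6514, prob=0.017604
UUUUUD: M=269.6580, payoff=0.0000, prob=0.064014
DDDDDU: M=76.8400, payoff=0.0000, prob=0.000366
UDDDDU: M=134.4700, payoff=0.0000, prob=0.001331
DUDDDU: M=91.4396, payoff=0.0000, prob=0.001331
UUDDDU: M=160.0193, payoff=13.7451, prob=0.004841
DDUDDU: M=76.8400, payoff=0.0000, prob=0.001331
UDUDDU: M=134.4700, payoff=13.7451, prob=0.004841
DUUDDU: M=108.8131, payoff=13.7451, prob=0.004841
UUUDDU: M=190.4230, payoff=58.6514, prob=0.017604
DDDUDU: M=76.8400, payoff=0.0000, prob=0.001331
UDDUDU: M=134.4700, payoff=13.7451, prob=0.004841
DUDUDU: M=91.4396, payoff=13.7451, prob=0.004841
UUDUDU: M=160.0193, payoff=58.6514, prob=0.017604
DDUUDU: M=76.8400, payoff=13.7451, prob=0.004841
UDUUDU: M=134.4700, payoff=58.6514, prob=0.017604
DUUUDU: M=129.4876, payoff=58.6514, prob=0.017604
UUUUDU: M=226.6033, payoff=137.2374, prob=0.064014
DDDDUU: M=76.8400, payoff=0.0000, prob=0.001331
UDDDUU: M=134.4700, payoff=13.7451, prob=0.004841
DUDDUU: M=91.4396, payoff=13.7451, prob=0.004841
UUDDUU: M=160.0193, payoff=58.6514, prob=0.017604
DDUDUU: M=76.8400, payoff=13.7451, prob=0.004841
UDUDUU: M=134.4700, payoff=58.6514, prob=0.017604
DUUDUU: M=108.8131, payoff=58.6514, prob=0.017604
UUUDUU: M=190.4230, payoff=137.2374, prob=0.064014
DDDUUU: M=76.8400, payoff=13.7451, prob=0.004841
UDDUUU: M=134.4700, payoff=58.6514, prob=0.017604
DUDUUU: M=104.7814, payoff=58.6514, prob=0.017604
UUDUUU: M=183.3674, payoff=137.2374, prob=0.064014
DDUUUU: M=104.7814, payoff=58.6514, prob=0.017604
UDUUUU: M=183.3674, payoff=137.2374, prob=0.064014
DUUUUU: M=183.3674, payoff=137.2374, prob=0.064014
UUUUUU: M=320.8930, payoff=0.0000, prob=0.232776
Price = Σ prob·payoff / R^6 = 60.743272 / 1.586874 = 38.2786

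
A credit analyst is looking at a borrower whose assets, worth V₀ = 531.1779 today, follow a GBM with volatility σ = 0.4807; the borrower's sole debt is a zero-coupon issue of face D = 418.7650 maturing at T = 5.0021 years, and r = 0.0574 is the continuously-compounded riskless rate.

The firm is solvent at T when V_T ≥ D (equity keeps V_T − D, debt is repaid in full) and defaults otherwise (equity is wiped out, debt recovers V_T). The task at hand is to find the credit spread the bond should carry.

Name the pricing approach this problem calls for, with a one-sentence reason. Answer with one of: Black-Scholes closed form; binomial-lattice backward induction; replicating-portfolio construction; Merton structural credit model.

Key observation: a levered firm with one bullet debt due at 5.0021 years is the canonical structural-credit setup: equity is a call on the firm's assets struck at the face value.

framework: Merton structural credit model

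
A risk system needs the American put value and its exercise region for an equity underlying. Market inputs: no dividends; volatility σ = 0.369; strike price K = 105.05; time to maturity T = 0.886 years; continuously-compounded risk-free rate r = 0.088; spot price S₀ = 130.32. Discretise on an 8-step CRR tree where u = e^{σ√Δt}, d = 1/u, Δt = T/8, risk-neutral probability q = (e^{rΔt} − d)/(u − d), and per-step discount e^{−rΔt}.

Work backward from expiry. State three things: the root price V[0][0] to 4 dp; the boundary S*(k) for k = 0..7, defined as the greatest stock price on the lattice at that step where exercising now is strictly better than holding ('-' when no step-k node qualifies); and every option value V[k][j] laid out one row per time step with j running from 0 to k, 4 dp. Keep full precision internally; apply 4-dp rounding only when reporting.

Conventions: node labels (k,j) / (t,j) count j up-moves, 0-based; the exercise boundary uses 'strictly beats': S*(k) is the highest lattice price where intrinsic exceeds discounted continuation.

price = 4.6052
boundary = - - - - 79.7417 70.5268 79.7417 90.1606
tree:
4.6052
7.3702 2.0279
11.4984 3.5316 0.6170
17.3896 6.0393 1.1817 0.0844
25.3083 10.0891 2.2507 0.1736 0.0000
34.5232 16.3364 4.2595 0.3572 0.0000 0.0000
42.6732 25.3083 8.0001 0.7347 0.0000 0.0000 0.0000
49.8814 34.5232 14.8894 1.5114 0.0000 0.0000 0.0000 0.0000
56.2567 42.6732 25.3083 3.1091 0.0000 0.0000 0.0000 0.0000 0.0000

Δt=0.11075, u=1.13066, d=0.88444, q=0.50911, disc=e^(-rΔt)=0.99030
k=8 terminal: V=max(K-S,0) → 56.2567 42.6732 25.3083 3.1091 0.0000 0.0000 0.0000 0.0000 0.0000
k=7: j=0 S=55.1686 intr=49.8814 cont=48.8626 V=49.8814[EX]; j=1 S=70.5268 intr=34.5232 cont=33.5043 V=34.5232[EX]; j=2 S=90.1606 intr=14.8894 cont=13.8705 V=14.8894[EX]; j=3 S=115.2603 intr=0.0000 cont=1.5114 V=1.5114[hold]; j=4 S=147.3474 intr=0.0000 cont=0.0000 V=0.0000[hold]; j=5 S=188.3671 intr=0.0000 cont=0.0000 V=0.0000[hold]; j=6 S=240.8063 intr=0.0000 cont=0.0000 V=0.0000[hold]; j=7 S=307.8439 intr=0.0000 cont=0.0000 V=0.0000[hold]  S*(7)=90.1606
k=6: j=0 S=62.3768 intr=42.6732 cont=41.6544 V=42.6732[EX]; j=1 S=79.7417 intr=25.3083 cont=24.2894 V=25.3083[EX]; j=2 S=101.9409 intr=3.1091 cont=8.0001 V=8.0001[hold]; j=3 S=130.3200 intr=0.0000 cont=0.7347 V=0.7347[hold]; j=4 S=166.5995 intr=0.0000 cont=0.0000 V=0.0000[hold]; j=5 S=212.9788 intr=0.0000 cont=0.0000 V=0.0000[hold]; j=6 S=272.2696 intr=0.0000 cont=0.0000 V=0.0000[hold]  S*(6)=79.7417
k=5: j=0 S=70.5268 intr=34.5232 cont=33.5043 V=34.5232[EX]; j=1 S=90.1606 intr=14.8894 cont=16.3364 V=16.3364[hold]; j=2 S=115.2603 intr=0.0000 cont=4.2595 V=4.2595[hold]; j=3 S=147.3474 intr=0.0000 cont=0.3572 V=0.3572[hold]; j=4 S=188.3671 intr=0.0000 cont=0.0000 V=0.0000[hold]; j=5 S=240.8063 intr=0.0000 cont=0.0000 V=0.0000[hold]  S*(5)=70.5268
k=4: j=0 S=79.7417 intr=25.3083 cont=25.0190 V=25.3083[EX]; j=1 S=101.9409 intr=3.1091 cont=10.0891 V=10.0891[hold]; j=2 S=130.3200 intr=0.0000 cont=2.2507 V=2.2507[hold]; j=3 S=166.5995 intr=0.0000 cont=0.1736 V=0.1736[hold]; j=4 S=212.9788 intr=0.0000 cont=0.0000 V=0.0000[hold]  S*(4)=79.7417
k=3: j=0 S=90.1606 intr=14.8894 cont=17.3896 V=17.3896[hold]; j=1 S=115.2603 intr=0.0000 cont=6.0393 V=6.0393[hold]; j=2 S=147.3474 intr=0.0000 cont=1.1817 V=1.1817[hold]; j=3 S=188.3671 intr=0.0000 cont=0.0844 V=0.0844[hold]  S*(3)=-
k=2: j=0 S=101.9409 intr=3.1091 cont=11.4984 V=11.4984[hold]; j=1 S=130.3200 intr=0.0000 cont=3.5316 V=3.5316[hold]; j=2 S=166.5995 intr=0.0000 cont=0.6170 V=0.6170[hold]  S*(2)=-
k=1: j=0 S=115.2603 intr=0.0000 cont=7.3702 V=7.3702[hold]; j=1 S=147.3474 intr=0.0000 cont=2.0279 V=2.0279[hold]  S*(1)=-
k=0: j=0 S=130.3200 intr=0.0000 cont=4.6052 V=4.6052[hold]  S*(0)=-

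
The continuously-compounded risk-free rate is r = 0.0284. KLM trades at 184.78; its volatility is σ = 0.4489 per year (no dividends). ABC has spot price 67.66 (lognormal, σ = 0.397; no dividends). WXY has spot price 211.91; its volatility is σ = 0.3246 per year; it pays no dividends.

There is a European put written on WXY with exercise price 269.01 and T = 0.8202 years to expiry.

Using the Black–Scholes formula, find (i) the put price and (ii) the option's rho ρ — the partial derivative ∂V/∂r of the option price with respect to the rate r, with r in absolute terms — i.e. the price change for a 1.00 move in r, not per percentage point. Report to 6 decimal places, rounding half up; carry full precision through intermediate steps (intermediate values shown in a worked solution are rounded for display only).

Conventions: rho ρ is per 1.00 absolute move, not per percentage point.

price = 60.228834
ρ = -174.689620

σ√T = 0.3246·√0.8202 = 0.293974
d₁ = (ln(S/K) + (r+σ²/2)T) / (σ√T) = (ln(211.91/269.01) + (0.0284+0.3246²/2)·0.8202) / 0.293974 = (-0.238587 + 0.066504) / 0.293974 = -0.585369
d₂ = d₁ − σ√T = -0.585369 − 0.293974 = -0.879342
e^{−rT} = 0.976976
N(−d₁) = 0.720850,  N(−d₂) = 0.810392
Put price V = K·e^{−rT}·N(−d₂) − S·N(−d₁) = 212.984175 − 152.755340 = 60.228834
ρ = −K·T·e^{−rT}·N(−d₂) = -174.689620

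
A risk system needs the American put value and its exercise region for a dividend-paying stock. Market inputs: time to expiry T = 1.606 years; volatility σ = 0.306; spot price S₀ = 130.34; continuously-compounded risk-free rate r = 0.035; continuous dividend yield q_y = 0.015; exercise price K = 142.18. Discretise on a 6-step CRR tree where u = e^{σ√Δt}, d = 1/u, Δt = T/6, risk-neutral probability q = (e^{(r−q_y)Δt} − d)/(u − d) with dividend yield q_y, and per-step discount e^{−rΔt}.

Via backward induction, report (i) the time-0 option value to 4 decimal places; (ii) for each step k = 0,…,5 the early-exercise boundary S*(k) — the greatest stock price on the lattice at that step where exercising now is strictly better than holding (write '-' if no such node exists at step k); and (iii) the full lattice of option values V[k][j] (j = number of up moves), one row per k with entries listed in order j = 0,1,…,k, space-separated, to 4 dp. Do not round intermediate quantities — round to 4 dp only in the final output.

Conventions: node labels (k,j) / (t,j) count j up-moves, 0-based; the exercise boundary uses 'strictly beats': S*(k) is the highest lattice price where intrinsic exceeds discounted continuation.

Δt=0.26767, u=1.17153, d=0.85358, q=0.47739, disc=e^(-rΔt)=0.99068
k=6 terminal: V=max(K-S,0) → 91.7662 72.9876 47.2140 11.8400 0.0000 0.0000 0.0000
k=5: j=0 S=59.0614 intr=83.1186 cont=82.0295 V=83.1186[EX]; j=1 S=81.0613 intr=61.1187 cont=60.1178 V=61.1187[EX]; j=2 S=111.2559 intr=30.9241 cont=30.0442 V=30.9241[EX]; j=3 S=152.6977 intr=0.0000 cont=6.1301 V=6.1301[hold]; j=4 S=209.5762 intr=0.0000 cont=0.0000 V=0.0000[hold]; j=5 S=287.6415 intr=0.0000 cont=0.0000 V=0.0000[hold]  S*(5)=111.2559
k=4: j=0 S=69.1924 intr=72.9876 cont=71.9390 V=72.9876[EX]; j=1 S=94.9660 intr=47.2140 cont=46.2688 V=47.2140[EX]; j=2 S=130.3400 intr=11.8400 cont=18.9098 V=18.9098[hold]; j=3 S=178.8905 intr=0.0000 cont=3.1738 V=3.1738[hold]; j=4 S=245.5256 intr=0.0000 cont=0.0000 V=0.0000[hold]  S*(4)=94.9660
k=3: j=0 S=81.0613 intr=61.1187 cont=60.1178 V=61.1187[EX]; j=1 S=111.2559 intr=30.9241 cont=33.3877 V=33.3877[hold]; j=2 S=152.6977 intr=0.0000 cont=11.2914 V=11.2914[hold]; j=3 S=209.5762 intr=0.0000 cont=1.6432 V=1.6432[hold]  S*(3)=81.0613
k=2: j=0 S=94.9660 intr=47.2140 cont=47.4339 V=47.4339[hold]; j=1 S=130.3400 intr=11.8400 cont=22.6263 V=22.6263[hold]; j=2 S=178.8905 intr=0.0000 cont=6.6231 V=6.6231[hold]  S*(2)=-
k=1: j=0 S=111.2559 intr=30.9241 cont=35.2592 V=35.2592[hold]; j=1 S=152.6977 intr=0.0000 cont=14.8468 V=14.8468[hold]  S*(1)=-
k=0: j=0 S=130.3400 intr=11.8400 cont=25.2767 V=25.2767[hold]  S*(0)=-

price = 25.2767
boundary = - - - 81.0613 94.9660 111.2559
tree:
25.2767
35.2592 14.8468
47.4339 22.6263 6.6231
61.1187 33.3877 11.2914 1.6432
72.9876 47.2140 18.9098 3.1738 0.0000
83.1186 61.1187 30.9241 6.1301 0.0000 0.0000
91.7662 72.9876 47.2140 11.8400 0.0000 0.0000 0.0000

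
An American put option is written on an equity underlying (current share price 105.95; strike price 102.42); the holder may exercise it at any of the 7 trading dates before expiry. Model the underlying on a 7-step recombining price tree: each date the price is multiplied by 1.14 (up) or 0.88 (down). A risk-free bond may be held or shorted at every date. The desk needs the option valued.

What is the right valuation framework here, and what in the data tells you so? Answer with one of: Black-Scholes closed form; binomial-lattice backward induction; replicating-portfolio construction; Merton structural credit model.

Key observation: the put (strike 102.42 on spot 105.95) is American-style on a 7-step discrete price model, so the early-exercise decision at every node requires stepwise backward valuation — a closed form cannot price the exercise right.

framework: binomial-lattice backward induction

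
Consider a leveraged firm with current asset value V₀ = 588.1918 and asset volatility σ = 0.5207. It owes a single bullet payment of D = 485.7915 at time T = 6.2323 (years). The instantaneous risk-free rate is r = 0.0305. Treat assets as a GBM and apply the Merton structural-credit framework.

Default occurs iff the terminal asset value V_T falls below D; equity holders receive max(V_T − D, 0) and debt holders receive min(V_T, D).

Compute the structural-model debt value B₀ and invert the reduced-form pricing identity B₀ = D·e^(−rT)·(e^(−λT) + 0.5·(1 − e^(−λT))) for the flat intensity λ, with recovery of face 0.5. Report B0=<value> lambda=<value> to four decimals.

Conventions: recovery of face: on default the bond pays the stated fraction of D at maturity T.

Work the structural quantities from V₀ = 588.1918 against face 485.7915:
d₁ = [ln(V₀/D) + (r + σ²/2)T] / (σ√T)
   = [ln(588.1918/485.7915) + (0.0305 + 0.5·0.5207²)·6.2323] / (0.5207·√6.2323)
   = [0.191274 + 1.034962] / 1.299905 = 0.943327
d₂ = d₁ − σ√T = 0.943327 − 1.299905 = -0.356579
N(d₁) = 0.827243,  N(d₂) = 0.360704,  e^(−rT) = 0.826889
E₀ = V₀·N(d₁) − D·e^(−rT)·N(d₂)
   = 588.1918·0.827243 − 485.7915·0.826889·0.360704 = 341.684581
B₀ = V₀ − E₀ = 588.1918 − 341.684581 = 246.507219
e^(−λT) = (B₀·e^(rT)/D − 0.5)/(1 − 0.5) = (246.5072·1.209353/485.7915 − 0.5)/0.5 = 0.22733360
λ = −ln(0.22733360)/6.2323 = 0.237687

B0=246.5072 lambda=0.2377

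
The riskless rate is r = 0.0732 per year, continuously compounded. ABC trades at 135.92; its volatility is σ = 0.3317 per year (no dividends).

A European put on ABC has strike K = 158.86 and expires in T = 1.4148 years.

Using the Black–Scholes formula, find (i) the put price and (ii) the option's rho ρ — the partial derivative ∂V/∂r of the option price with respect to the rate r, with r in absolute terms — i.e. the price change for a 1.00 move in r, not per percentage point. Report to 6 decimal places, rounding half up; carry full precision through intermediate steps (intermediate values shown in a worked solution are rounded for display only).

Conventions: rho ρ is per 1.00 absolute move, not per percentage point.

σ√T = 0.3317·√1.4148 = 0.394542
d₁ = (ln(S/K) + (r+σ²/2)T) / (σ√T) = (ln(135.92/158.86) + (0.0732+0.3317²/2)·1.4148) / 0.394542 = (-0.155957 + 0.181395) / 0.394542 = 0.064475
d₂ = d₁ − σ√T = 0.064475 − 0.394542 = -0.330067
e^{−rT} = 0.901619
N(−d₁) = 0.474296,  N(−d₂) = 0.629325
Put price V = K·e^{−rT}·N(−d₂) − S·N(−d₁) = 90.138989 − 64.466306 = 25.672683
ρ = −K·T·e^{−rT}·N(−d₂) = -127.528642

price = 25.672683
ρ = -127.528642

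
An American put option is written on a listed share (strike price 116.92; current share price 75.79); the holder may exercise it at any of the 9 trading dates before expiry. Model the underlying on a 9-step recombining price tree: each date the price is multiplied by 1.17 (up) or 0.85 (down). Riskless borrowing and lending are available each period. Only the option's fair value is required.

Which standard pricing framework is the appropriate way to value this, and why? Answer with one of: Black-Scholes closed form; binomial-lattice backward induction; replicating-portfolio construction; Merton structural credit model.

framework: binomial-lattice backward induction

Key observation: the exercise right at every one of the 9 steps is what matters: each node needs max(116.92 − S, continuation), which only the stepwise tree valuation starting from spot 75.79 delivers.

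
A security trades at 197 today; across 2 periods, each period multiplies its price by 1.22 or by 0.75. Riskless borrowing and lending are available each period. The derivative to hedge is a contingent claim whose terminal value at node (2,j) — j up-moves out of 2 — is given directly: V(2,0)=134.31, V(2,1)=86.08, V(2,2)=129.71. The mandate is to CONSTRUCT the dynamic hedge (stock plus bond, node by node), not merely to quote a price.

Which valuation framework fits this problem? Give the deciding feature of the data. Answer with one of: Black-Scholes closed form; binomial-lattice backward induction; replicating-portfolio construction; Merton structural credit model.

Key observation: the deliverable is the dynamic trading strategy on the 2-step tree (spot 197, moves 1.22 and 0.75), so the valuation must go through the node-by-node replicating-portfolio solve.

framework: replicating-portfolio construction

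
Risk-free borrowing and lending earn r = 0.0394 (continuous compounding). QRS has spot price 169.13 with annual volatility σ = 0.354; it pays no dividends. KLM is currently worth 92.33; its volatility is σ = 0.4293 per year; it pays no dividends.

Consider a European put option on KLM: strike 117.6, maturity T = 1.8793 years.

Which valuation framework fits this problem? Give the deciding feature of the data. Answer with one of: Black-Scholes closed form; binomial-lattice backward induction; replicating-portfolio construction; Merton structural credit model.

Key observation: a European claim on KLM (strike 117.6) — a lognormal (GBM) underlying with constant rate and volatility — has an exact closed-form value; no lattice or capital structure is involved.

framework: Black-Scholes closed form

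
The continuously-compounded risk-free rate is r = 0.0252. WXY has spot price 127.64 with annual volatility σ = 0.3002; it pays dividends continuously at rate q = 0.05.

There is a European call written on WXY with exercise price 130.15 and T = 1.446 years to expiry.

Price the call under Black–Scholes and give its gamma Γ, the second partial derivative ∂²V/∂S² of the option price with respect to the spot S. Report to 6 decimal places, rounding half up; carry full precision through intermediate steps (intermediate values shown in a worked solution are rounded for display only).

σ√T = 0.3002·√1.446 = 0.360990
d₁ = (ln(S/K) + (r−q+σ²/2)T) / (σ√T) = (ln(127.64/130.15) + (0.0252−0.05+0.3002²/2)·1.446) / 0.360990 = (-0.019474 + 0.029296) / 0.360990 = 0.027209
d₂ = d₁ − σ√T = 0.027209 − 0.360990 = -0.333781
e^{−rT} = 0.964217
e^{−qT} = 0.930252
N(d₁) = 0.510853,  N(d₂) = 0.369273
Call price V = S·e^{−qT}·N(d₁) − K·e^{−rT}·N(d₂) = 60.657381 − 46.341043 = 14.316338
φ(d₁) = (1/√(2π))·e^{−d₁²/2} = 0.398795
Γ = e^{−qT}·φ(d₁) / (S·σ·√T) = 0.008051

price = 14.316338
Γ = 0.008051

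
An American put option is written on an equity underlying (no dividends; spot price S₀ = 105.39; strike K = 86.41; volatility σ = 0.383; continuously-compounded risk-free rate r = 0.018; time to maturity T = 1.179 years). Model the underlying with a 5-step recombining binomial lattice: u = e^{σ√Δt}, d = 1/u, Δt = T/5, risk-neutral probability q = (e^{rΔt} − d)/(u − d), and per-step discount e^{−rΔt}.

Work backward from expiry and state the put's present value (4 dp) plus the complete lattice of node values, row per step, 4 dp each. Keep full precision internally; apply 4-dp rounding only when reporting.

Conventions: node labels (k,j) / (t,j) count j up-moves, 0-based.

params: Δt=0.23580 u=1.20440 d=0.83029 q=0.46501 e^(-rΔt)=0.99576
t_5 payoffs: 44.8242 26.0865 0.0000 0.0000 0.0000 0.0000
k=4: node(4,0) S=50.0859 payoff=36.3241 vs cont=35.9581 → 36.3241 [stop]  node(4,1) S=72.6537 payoff=13.7563 vs cont=13.8970 → 13.8970 [wait]  node(4,2) S=105.3900 payoff=0.0000 vs cont=0.0000 → 0.0000 [wait]  node(4,3) S=152.8767 payoff=0.0000 vs cont=0.0000 → 0.0000 [wait]  node(4,4) S=221.7599 payoff=0.0000 vs cont=0.0000 → 0.0000 [wait]
k=3: node(3,0) S=60.3235 payoff=26.0865 vs cont=25.7856 → 26.0865 [stop]  node(3,1) S=87.5041 payoff=0.0000 vs cont=7.4033 → 7.4033 [wait]  node(3,2) S=126.9318 payoff=0.0000 vs cont=0.0000 → 0.0000 [wait]  node(3,3) S=184.1247 payoff=0.0000 vs cont=0.0000 → 0.0000 [wait]
k=2: node(2,0) S=72.6537 payoff=13.7563 vs cont=17.3250 → 17.3250 [wait]  node(2,1) S=105.3900 payoff=0.0000 vs cont=3.9439 → 3.9439 [wait]  node(2,2) S=152.8767 payoff=0.0000 vs cont=0.0000 → 0.0000 [wait]
k=1: node(1,0) S=87.5041 payoff=0.0000 vs cont=11.0557 → 11.0557 [wait]  node(1,1) S=126.9318 payoff=0.0000 vs cont=2.1010 → 2.1010 [wait]
k=0: node(0,0) S=105.3900 payoff=0.0000 vs cont=6.8625 → 6.8625 [wait]

price = 6.8625
tree:
6.8625
11.0557 2.1010
17.3250 3.9439 0.0000
26.0865 7.4033 0.0000 0.0000
36.3241 13.8970 0.0000 0.0000 0.0000
44.8242 26.0865 0.0000 0.0000 0.0000 0.0000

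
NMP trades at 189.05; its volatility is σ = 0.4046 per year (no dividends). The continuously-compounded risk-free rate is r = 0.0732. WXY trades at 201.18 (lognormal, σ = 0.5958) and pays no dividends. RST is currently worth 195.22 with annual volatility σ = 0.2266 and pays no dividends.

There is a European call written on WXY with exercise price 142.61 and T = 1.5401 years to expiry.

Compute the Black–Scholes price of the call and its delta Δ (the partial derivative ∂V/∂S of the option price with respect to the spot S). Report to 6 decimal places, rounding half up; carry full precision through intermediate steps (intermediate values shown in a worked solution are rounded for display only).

price = 92.463946
Δ = 0.838309

σ√T = 0.5958·√1.5401 = 0.739392
d₁ = (ln(S/K) + (r+σ²/2)T) / (σ√T) = (ln(201.18/142.61) + (0.0732+0.5958²/2)·1.5401) / 0.739392 = (0.344086 + 0.386086) / 0.739392 = 0.987530
d₂ = d₁ − σ√T = 0.987530 − 0.739392 = 0.248138
e^{−rT} = 0.893387
N(d₁) = 0.838309,  N(d₂) = 0.597986
Call price V = S·N(d₁) − K·e^{−rT}·N(d₂) = 168.650923 − 76.186977 = 92.463946
Δ = N(d₁) = 0.838309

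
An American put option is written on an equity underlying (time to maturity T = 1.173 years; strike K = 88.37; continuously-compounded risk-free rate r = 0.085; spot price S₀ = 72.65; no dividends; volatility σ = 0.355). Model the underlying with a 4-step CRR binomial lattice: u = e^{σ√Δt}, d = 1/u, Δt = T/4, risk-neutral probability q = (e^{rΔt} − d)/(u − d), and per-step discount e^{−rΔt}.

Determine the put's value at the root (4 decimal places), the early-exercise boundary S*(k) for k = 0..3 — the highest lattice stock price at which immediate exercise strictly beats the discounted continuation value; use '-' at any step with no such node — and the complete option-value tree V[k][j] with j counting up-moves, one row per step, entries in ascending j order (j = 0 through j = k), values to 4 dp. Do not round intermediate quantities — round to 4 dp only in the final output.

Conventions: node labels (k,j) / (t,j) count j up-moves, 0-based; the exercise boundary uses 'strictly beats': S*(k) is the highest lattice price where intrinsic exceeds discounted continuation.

Δt=0.29325  u=1.21196  d=0.82511  q=0.51733  discount=0.97538
step 4 (expiry): payoffs max(K−S,0) = 54.6973 38.9097 15.7200 0.0000 0.0000
step 3: (k=3,j=0): S=40.8101, K−S=47.5599, hold=45.3844 ⇒ V=47.5599 exercise | (k=3,j=1): S=59.9441, K−S=28.4259, hold=26.2504 ⇒ V=28.4259 exercise | (k=3,j=2): S=88.0491, K−S=0.3209, hold=7.4008 ⇒ V=7.4008 continue | (k=3,j=3): S=129.3314, K−S=0.0000, hold=0.0000 ⇒ V=0.0000 continue  boundary S*=59.9441
step 2: (k=2,j=0): S=49.4603, K−S=38.9097, hold=36.7342 ⇒ V=38.9097 exercise | (k=2,j=1): S=72.6500, K−S=15.7200, hold=17.1170 ⇒ V=17.1170 continue | (k=2,j=2): S=106.7123, K−S=0.0000, hold=3.4842 ⇒ V=3.4842 continue  boundary S*=49.4603
step 1: (k=1,j=0): S=59.9441, K−S=28.4259, hold=26.9553 ⇒ V=28.4259 exercise | (k=1,j=1): S=88.0491, K−S=0.3209, hold=9.8166 ⇒ V=9.8166 continue  boundary S*=59.9441
step 0: (k=0,j=0): S=72.6500, K−S=15.7200, hold=18.3360 ⇒ V=18.3360 continue  boundary S*=-

price = 18.3360
boundary = - 59.9441 49.4603 59.9441
tree:
18.3360
28.4259 9.8166
38.9097 17.1170 3.4842
47.5599 28.4259 7.4008 0.0000
54.6973 38.9097 15.7200 0.0000 0.0000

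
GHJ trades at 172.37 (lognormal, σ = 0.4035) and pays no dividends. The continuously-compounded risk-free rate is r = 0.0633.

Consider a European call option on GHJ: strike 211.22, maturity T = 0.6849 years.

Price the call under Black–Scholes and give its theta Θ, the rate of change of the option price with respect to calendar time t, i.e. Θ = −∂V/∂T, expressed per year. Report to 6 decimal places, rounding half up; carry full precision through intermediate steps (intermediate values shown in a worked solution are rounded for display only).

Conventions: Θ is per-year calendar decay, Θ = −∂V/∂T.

price = 12.655492
Θ = -19.286484

σ√T = 0.4035·√0.6849 = 0.333931
d₁ = (ln(S/K) + (r+σ²/2)T) / (σ√T) = (ln(172.37/211.22) + (0.0633+0.4035²/2)·0.6849) / 0.333931 = (-0.203257 + 0.099109) / 0.333931 = -0.311884
d₂ = d₁ − σ√T = -0.311884 − 0.333931 = -0.645815
e^{−rT} = 0.957572
N(d₁) = 0.377564,  N(d₂) = 0.259200
Call price V = S·N(d₁) − K·e^{−rT}·N(d₂) = 65.080793 − 52.425301 = 12.655492
φ(d₁) = (1/√(2π))·e^{−d₁²/2} = 0.380004
Θ = −S·φ(d₁)·σ/(2√T) − r·K·e^{−rT}·N(d₂) = −15.967962 − 3.318522 = -19.286484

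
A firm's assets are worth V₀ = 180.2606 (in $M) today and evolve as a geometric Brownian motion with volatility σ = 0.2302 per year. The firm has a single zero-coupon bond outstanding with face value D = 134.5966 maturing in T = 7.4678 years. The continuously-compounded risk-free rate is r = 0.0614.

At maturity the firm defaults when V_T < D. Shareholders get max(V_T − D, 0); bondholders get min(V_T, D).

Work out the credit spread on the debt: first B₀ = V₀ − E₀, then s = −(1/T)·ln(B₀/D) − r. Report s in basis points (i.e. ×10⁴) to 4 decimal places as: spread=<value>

Work the structural quantities from V₀ = 180.2606 against face 134.5966:
d₁ = [ln(V₀/D) + (r + σ²/2)T] / (σ√T)
   = [ln(180.2606/134.5966) + (0.0614 + 0.5·0.2302²)·7.4678] / (0.2302·√7.4678)
   = [0.292121 + 0.656390] / 0.629074 = 1.507790
d₂ = d₁ − σ√T = 1.507790 − 0.629074 = 0.878716
N(d₁) = 0.934196,  N(d₂) = 0.810222,  e^(−rT) = 0.632217
E₀ = V₀·N(d₁) − D·e^(−rT)·N(d₂)
   = 180.2606·0.934196 − 134.5966·0.632217·0.810222 = 99.453455
B₀ = V₀ − E₀ = 180.2606 − 99.453455 = 80.807145
spread = −(1/T)·ln(B₀/D) − r = −(1/7.4678)·ln(80.807145/134.5966) − 0.0614 = 0.00692223
in basis points: 0.00692223 × 10⁴ = 69.2223 bp

spread=69.2223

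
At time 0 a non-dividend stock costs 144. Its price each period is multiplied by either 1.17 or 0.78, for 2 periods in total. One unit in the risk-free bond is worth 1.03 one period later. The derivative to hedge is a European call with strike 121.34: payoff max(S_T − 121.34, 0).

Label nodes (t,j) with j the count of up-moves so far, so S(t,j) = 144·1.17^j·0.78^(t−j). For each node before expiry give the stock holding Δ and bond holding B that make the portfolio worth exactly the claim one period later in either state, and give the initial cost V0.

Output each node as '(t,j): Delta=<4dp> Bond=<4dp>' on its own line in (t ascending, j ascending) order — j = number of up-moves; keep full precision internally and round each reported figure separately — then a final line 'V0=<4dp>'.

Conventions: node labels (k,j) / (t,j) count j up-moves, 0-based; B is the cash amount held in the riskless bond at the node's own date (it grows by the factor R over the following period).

(0,0): Delta=0.7907 Bond=-80.1347
(1,0): Delta=0.2300 Bond=-19.5619
(1,1): Delta=1.0000 Bond=-117.8058
V0=33.7225

Risk-neutral probability p* = (R−d)/(u−d) = (1.03−0.78)/(1.17−0.78) = 0.6410.
Expiry values: V(2,0)=0.0000, V(2,1)=10.0744, V(2,2)=75.7816
  t=1,j=0: stock 112.3200 → up 131.4144 (V=10.0744), down 87.6096 (V=0.0000). Price 6.2699; hedge Δ=0.2300, bond B=-19.5619.
  t=1,j=1: stock 168.4800 → up 197.1216 (V=75.7816), down 131.4144 (V=10.0744). Price 50.6742; hedge Δ=1.0000, bond B=-117.8058.
  t=0,j=0: stock 144.0000 → up 168.4800 (V=50.6742), down 112.3200 (V=6.2699). Price 33.7225; hedge Δ=0.7907, bond B=-80.1347.
Sanity check at the root: Δ(0,0)·S0 + B(0,0) reproduces V0 = 33.7225.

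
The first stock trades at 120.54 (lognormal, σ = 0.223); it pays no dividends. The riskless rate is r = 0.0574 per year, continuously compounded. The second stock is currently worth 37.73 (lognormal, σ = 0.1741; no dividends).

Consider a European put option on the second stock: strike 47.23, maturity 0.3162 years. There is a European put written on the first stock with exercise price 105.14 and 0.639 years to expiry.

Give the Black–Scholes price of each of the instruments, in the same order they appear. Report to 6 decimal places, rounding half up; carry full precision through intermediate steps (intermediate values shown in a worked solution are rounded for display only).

price(the second stock put K=47.23) = 8.676361
price(the first stock put K=105.14) = 1.724900

[the second stock put K=47.23]
σ√T = 0.1741·√0.3162 = 0.097899
d₁ = (ln(S/K) + (r+σ²/2)T) / (σ√T) = (ln(37.73/47.23) + (0.0574+0.1741²/2)·0.3162) / 0.097899 = (-0.224574 + 0.022942) / 0.097899 = -2.059582
d₂ = d₁ − σ√T = -2.059582 − 0.097899 = -2.157482
e^{−rT} = 0.982014
N(−d₁) = 0.980281,  N(−d₂) = 0.984516
price = K·e^{−rT}·N(−d₂) − S·N(−d₁) = 45.662354 − 36.985993 = 8.676361
[the first stock put K=105.14]
σ√T = 0.223·√0.639 = 0.178261
d₁ = (ln(S/K) + (r+σ²/2)T) / (σ√T) = (ln(120.54/105.14) + (0.0574+0.223²/2)·0.639) / 0.178261 = (0.136689 + 0.052567) / 0.178261 = 1.061681
d₂ = d₁ − σ√T = 1.061681 − 0.178261 = 0.883420
e^{−rT} = 0.963986
N(−d₁) = 0.144190,  N(−d₂) = 0.188505
price = K·e^{−rT}·N(−d₂) − S·N(−d₁) = 19.105594 − 17.380693 = 1.724900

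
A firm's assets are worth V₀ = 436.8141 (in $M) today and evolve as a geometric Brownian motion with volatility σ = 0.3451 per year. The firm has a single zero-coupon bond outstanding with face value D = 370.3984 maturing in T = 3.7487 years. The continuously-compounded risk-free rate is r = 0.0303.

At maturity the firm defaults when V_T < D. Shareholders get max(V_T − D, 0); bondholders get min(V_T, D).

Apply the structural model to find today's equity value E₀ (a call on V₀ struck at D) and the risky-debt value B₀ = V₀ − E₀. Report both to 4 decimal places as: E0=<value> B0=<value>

Work the structural quantities from V₀ = 436.8141 against face 370.3984:
d₁ = [ln(V₀/D) + (r + σ²/2)T] / (σ√T)
   = [ln(436.8141/370.3984) + (0.0303 + 0.5·0.3451²)·3.7487] / (0.3451·√3.7487)
   = [0.164929 + 0.336809] / 0.668167 = 0.750917
d₂ = d₁ − σ√T = 0.750917 − 0.668167 = 0.082749
N(d₁) = 0.773649,  N(d₂) = 0.532974,  e^(−rT) = 0.892628
E₀ = V₀·N(d₁) − D·e^(−rT)·N(d₂)
   = 436.8141·0.773649 − 370.3984·0.892628·0.532974 = 161.724364
B₀ = V₀ − E₀ = 436.8141 − 161.724364 = 275.089736

E0=161.7244 B0=275.0897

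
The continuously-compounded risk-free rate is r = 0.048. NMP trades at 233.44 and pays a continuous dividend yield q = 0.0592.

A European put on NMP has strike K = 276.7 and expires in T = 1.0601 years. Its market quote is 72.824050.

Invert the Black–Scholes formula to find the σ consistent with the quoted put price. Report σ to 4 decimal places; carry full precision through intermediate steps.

sigma = 0.4892

At σ = 0.4892 the Black–Scholes value reproduces the quote:
σ√T = 0.4892·√1.0601 = 0.503686
d₁ = (ln(S/K) + (r−q+σ²/2)T) / (σ√T) = (ln(233.44/276.7) + (0.048−0.0592+0.4892²/2)·1.0601) / 0.503686 = (-0.170009 + 0.114977) / 0.503686 = -0.109259
d₂ = d₁ − σ√T = -0.109259 − 0.503686 = -0.612945
e^{−rT} = 0.950388
e^{−qT} = 0.939171
N(−d₁) = 0.543501,  N(−d₂) = 0.730044
V = K·e^{−rT}·N(−d₂) − S·e^{−qT}·N(−d₁) = 191.981313 − 119.157263 = 72.824050 (the observed quote) — the price is monotone increasing in volatility, hence this σ is the only solution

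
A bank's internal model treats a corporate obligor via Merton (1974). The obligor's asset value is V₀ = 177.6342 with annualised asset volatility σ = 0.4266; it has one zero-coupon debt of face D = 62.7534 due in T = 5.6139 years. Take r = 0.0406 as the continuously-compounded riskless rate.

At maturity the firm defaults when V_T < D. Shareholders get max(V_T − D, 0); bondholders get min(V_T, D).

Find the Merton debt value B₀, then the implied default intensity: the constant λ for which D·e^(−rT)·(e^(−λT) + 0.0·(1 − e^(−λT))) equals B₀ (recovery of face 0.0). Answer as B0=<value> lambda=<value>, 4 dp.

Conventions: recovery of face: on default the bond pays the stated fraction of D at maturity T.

Equity is a call on the firm's assets struck at D = 62.7534:
d₁ = [ln(V₀/D) + (r + σ²/2)T] / (σ√T)
   = [ln(177.6342/62.7534) + (0.0406 + 0.5·0.4266²)·5.6139] / (0.4266·√5.6139)
   = [1.040514 + 0.738754] / 1.010772 = 1.760306
d₂ = d₁ − σ√T = 1.760306 − 1.010772 = 0.749534
N(d₁) = 0.960822,  N(d₂) = 0.773232,  e^(−rT) = 0.796184
E₀ = V₀·N(d₁) − D·e^(−rT)·N(d₂)
   = 177.6342·0.960822 − 62.7534·0.796184·0.773232 = 132.041628
B₀ = V₀ − E₀ = 177.6342 − 132.041628 = 45.592572
e^(−λT) = (B₀·e^(rT)/D − 0)/(1 − 0) = (45.5926·1.255990/62.7534 − 0)/1 = 0.91252208
λ = −ln(0.91252208)/5.6139 = 0.016306

B0=45.5926 lambda=0.0163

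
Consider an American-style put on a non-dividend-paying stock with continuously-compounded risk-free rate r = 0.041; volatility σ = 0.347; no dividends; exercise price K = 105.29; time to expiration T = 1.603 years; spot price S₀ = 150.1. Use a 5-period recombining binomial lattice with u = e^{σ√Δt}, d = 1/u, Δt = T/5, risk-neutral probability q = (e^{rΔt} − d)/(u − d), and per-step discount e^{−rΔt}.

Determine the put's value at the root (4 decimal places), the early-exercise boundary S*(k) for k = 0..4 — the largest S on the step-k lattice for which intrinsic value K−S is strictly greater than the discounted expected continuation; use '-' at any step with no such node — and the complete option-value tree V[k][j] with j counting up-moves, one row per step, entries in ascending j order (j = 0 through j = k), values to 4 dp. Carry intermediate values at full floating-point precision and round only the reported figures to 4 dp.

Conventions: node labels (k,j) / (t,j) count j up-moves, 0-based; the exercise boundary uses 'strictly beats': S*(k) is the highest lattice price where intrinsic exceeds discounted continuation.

price = 5.2960
boundary = - - - - 68.4015
tree:
5.2960
9.0215 1.4766
15.0041 2.9023 0.0000
24.1293 5.7046 0.0000 0.0000
36.8885 11.2124 0.0000 0.0000 0.0000
49.0899 22.0381 0.0000 0.0000 0.0000 0.0000

params: Δt=0.32060 u=1.21711 d=0.82162 q=0.48449 e^(-rΔt)=0.98694
t_5 payoffs: 49.0899 22.0381 0.0000 0.0000 0.0000 0.0000
t_4: node(4,0) S=68.4015 payoff=36.8885 vs cont=35.5136 → 36.8885 [stop]  node(4,1) S=101.3265 payoff=3.9635 vs cont=11.2124 → 11.2124 [wait]  node(4,2) S=150.1000 payoff=0.0000 vs cont=0.0000 → 0.0000 [wait]  node(4,3) S=222.3506 payoff=0.0000 vs cont=0.0000 → 0.0000 [wait]  node(4,4) S=329.3789 payoff=0.0000 vs cont=0.0000 → 0.0000 [wait]  ⇒ S*(4)=68.4015
t_3: node(3,0) S=83.2519 payoff=22.0381 vs cont=24.1293 → 24.1293 [wait]  node(3,1) S=123.3252 payoff=0.0000 vs cont=5.7046 → 5.7046 [wait]  node(3,2) S=182.6878 payoff=0.0000 vs cont=0.0000 → 0.0000 [wait]  node(3,3) S=270.6245 payoff=0.0000 vs cont=0.0000 → 0.0000 [wait]  ⇒ S*(3)=-
t_2: node(2,0) S=101.3265 payoff=3.9635 vs cont=15.0041 → 15.0041 [wait]  node(2,1) S=150.1000 payoff=0.0000 vs cont=2.9023 → 2.9023 [wait]  node(2,2) S=222.3506 payoff=0.0000 vs cont=0.0000 → 0.0000 [wait]  ⇒ S*(2)=-
t_1: node(1,0) S=123.3252 payoff=0.0000 vs cont=9.0215 → 9.0215 [wait]  node(1,1) S=182.6878 payoff=0.0000 vs cont=1.4766 → 1.4766 [wait]  ⇒ S*(1)=-
t_0: node(0,0) S=150.1000 payoff=0.0000 vs cont=5.2960 → 5.2960 [wait]  ⇒ S*(0)=-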